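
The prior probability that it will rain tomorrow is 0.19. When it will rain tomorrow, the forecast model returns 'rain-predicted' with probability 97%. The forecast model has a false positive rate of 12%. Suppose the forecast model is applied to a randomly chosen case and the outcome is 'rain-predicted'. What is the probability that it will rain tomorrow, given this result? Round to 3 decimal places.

P(H | E) ≈ 0.655

Let H be the event that it will rain tomorrow. P(H) = 0.19, so P(¬H) = 0.81. With E the 'rain-predicted' result, P(E|H) = 0.97 and P(E|¬H) = 0.12.
P(E) = 0.97·0.19 + 0.12·0.81 = 0.18430 + 0.097200 = 0.28150.
By Bayes' theorem, P(H|E) = 0.18430 / 0.28150 = 0.655.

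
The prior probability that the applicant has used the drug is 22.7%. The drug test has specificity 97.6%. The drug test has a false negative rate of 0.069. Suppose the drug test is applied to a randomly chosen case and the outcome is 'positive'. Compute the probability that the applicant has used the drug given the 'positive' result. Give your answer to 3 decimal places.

Write H for 'the applicant has used the drug'. Prior odds H:¬H = 0.227/0.773 = 0.29366. For the 'positive' outcome, the likelihood ratio is 0.931/0.024 = 38.792.
Posterior odds = 0.29366 × 38.792 = 11.392, so P(H|E) = 11.392/(1+11.392) = 0.919.

P(H | E) ≈ 0.919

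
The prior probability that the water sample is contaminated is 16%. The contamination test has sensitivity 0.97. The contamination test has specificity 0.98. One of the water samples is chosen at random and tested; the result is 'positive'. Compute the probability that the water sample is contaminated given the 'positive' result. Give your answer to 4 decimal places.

P(H | E) ≈ 0.9023

Write H for 'the water sample is contaminated'. Prior odds H:¬H = 0.16/0.84 = 0.19048. For the 'positive' outcome, the likelihood ratio is 0.97/0.02 = 48.500.
Posterior odds = 0.19048 × 48.500 = 9.2381, so P(H|E) = 9.2381/(1+9.2381) = 0.9023.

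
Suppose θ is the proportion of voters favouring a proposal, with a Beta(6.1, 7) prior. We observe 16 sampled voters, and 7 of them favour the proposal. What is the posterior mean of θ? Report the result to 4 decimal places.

Posterior mean ≈ 0.4502

Observing 7 successes and 9 failures updates Beta(6.1, 7) by adding the success and failure counts to the two shape parameters: α = 6.1+7 = 13.1, β = 7+9 = 16.
Posterior mean = α/(α+β) = 13.1/29.1 = 0.4502.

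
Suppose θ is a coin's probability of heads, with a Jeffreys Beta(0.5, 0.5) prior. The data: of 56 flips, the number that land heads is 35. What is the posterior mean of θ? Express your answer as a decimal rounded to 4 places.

Posterior mean ≈ 0.6228

The binomial likelihood is conjugate to the Beta prior: with 35 successes and 21 failures, the posterior is Beta(0.5+35, 0.5+21) = Beta(35.5, 21.5).
Posterior mean = α/(α+β) = 35.5/57 = 0.6228.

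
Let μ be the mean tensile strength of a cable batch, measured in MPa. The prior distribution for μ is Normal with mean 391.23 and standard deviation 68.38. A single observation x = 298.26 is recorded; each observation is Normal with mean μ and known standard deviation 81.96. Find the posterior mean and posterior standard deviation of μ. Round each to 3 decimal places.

Posterior mean ≈ 353.075; posterior SD ≈ 52.506

With known σ, the Normal prior is conjugate. Weight on the data is w = (n/σ²)/(n/σ² + 1/τ₀²) = 0.00014887/(0.00014887+0.00021387) = 0.41040.
Posterior mean = w·x̄ + (1−w)·μ₀ = 0.41040·298.26 + 0.58960·391.23 = 353.075. Posterior variance = 1/(0.00014887+0.00021387) = 2756.85, so SD = 52.506.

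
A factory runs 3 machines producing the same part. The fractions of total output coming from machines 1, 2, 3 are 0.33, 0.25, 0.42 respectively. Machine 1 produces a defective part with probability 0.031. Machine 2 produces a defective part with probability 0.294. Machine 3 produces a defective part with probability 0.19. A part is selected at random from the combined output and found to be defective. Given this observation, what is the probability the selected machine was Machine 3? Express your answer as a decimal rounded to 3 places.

P(defective|M1) = 0.031; P(defective|M2) = 0.294; P(defective|M3) = 0.19.
Prior × likelihood for each source: 0.33·0.031=0.01023, 0.25·0.294=0.07350, 0.42·0.19=0.07980. Summing gives P(defective) = 0.16353.
P(Machine 3 | defective) = 0.07980 / 0.16353 = 0.488.

Posterior probability ≈ 0.488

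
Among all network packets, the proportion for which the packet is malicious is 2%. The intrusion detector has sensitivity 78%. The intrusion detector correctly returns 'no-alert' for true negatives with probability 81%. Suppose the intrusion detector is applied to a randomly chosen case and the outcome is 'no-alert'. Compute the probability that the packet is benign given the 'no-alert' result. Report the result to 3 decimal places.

P(¬H | E) ≈ 0.994

Write H for 'the packet is malicious'. Prior odds H:¬H = 0.02/0.98 = 0.020408. For the 'no-alert' outcome, the likelihood ratio is 0.22/0.81 = 0.27160.
Posterior odds = 0.020408 × 0.27160 = 0.0055430, so P(H|E) = 0.0055430/(1+0.0055430) = 0.006. Then P(¬H|E) = 1 − 0.006 = 0.994.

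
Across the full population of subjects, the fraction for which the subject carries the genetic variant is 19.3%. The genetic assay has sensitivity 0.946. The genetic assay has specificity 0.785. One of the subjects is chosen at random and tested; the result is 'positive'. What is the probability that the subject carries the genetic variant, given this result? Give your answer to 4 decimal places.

Write H for 'the subject carries the genetic variant'. Prior odds H:¬H = 0.193/0.807 = 0.23916. For the 'positive' outcome, the likelihood ratio is 0.946/0.215 = 4.4000.
Posterior odds = 0.23916 × 4.4000 = 1.0523, so P(H|E) = 1.0523/(1+1.0523) = 0.5127.

P(H | E) ≈ 0.5127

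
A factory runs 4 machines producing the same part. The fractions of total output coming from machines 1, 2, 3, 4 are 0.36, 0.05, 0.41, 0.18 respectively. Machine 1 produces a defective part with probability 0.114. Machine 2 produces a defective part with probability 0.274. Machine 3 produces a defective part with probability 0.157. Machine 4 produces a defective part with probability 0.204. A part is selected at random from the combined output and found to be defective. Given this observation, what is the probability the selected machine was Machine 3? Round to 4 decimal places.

Posterior probability ≈ 0.4131

Tabulate prior·likelihood by source: [1] prior 0.36, lik 0.114, product 0.04104; [2] prior 0.05, lik 0.274, product 0.01370; [3] prior 0.41, lik 0.157, product 0.06437; [4] prior 0.18, lik 0.204, product 0.03672.
Normalizing constant = 0.15583; the posterior for Machine 3 is its product over the sum, 0.06437/0.15583 = 0.4131.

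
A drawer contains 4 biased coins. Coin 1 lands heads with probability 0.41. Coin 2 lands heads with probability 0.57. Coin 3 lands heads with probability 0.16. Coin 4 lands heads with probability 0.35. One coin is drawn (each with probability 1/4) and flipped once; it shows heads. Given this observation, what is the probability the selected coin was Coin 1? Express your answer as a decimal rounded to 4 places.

Posterior probability ≈ 0.2752

Tabulate prior·likelihood by source: [1] prior 0.25, lik 0.41, product 0.1025; [2] prior 0.25, lik 0.57, product 0.1425; [3] prior 0.25, lik 0.16, product 0.04000; [4] prior 0.25, lik 0.35, product 0.08750.
Normalizing constant = 0.37250; the posterior for Coin 1 is its product over the sum, 0.1025/0.37250 = 0.2752.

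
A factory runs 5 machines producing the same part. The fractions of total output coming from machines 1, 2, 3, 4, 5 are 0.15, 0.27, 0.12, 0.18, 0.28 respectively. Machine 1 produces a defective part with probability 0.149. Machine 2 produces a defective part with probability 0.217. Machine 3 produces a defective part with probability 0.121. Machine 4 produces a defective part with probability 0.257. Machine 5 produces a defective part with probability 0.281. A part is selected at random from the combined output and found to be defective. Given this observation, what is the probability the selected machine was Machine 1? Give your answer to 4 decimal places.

Tabulate prior·likelihood by source: [1] prior 0.15, lik 0.149, product 0.02235; [2] prior 0.27, lik 0.217, product 0.05859; [3] prior 0.12, lik 0.121, product 0.01452; [4] prior 0.18, lik 0.257, product 0.04626; [5] prior 0.28, lik 0.281, product 0.07868.
Normalizing constant = 0.22040; the posterior for Machine 1 is its product over the sum, 0.02235/0.22040 = 0.1014.

Posterior probability ≈ 0.1014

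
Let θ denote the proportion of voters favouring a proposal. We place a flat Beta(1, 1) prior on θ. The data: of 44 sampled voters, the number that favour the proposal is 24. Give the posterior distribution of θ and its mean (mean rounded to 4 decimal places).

Posterior: Beta(25, 21); mean ≈ 0.5435

The binomial likelihood is conjugate to the Beta prior: with 24 successes and 20 failures, the posterior is Beta(1+24, 1+20) = Beta(25, 21).
Posterior mean = α/(α+β) = 25/46 = 0.5435.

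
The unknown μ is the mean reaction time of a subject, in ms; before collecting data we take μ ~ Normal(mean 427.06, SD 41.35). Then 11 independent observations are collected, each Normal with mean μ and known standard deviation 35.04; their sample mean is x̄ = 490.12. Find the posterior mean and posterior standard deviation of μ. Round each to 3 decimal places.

Prior precision 1/τ₀² = 1/41.35² = 0.00058486; data precision n/σ² = 11/35.04² = 0.00895910.
Posterior precision = 0.00058486 + 0.00895910 = 0.00954396, giving posterior SD = 1/√0.00954396 = 10.236.
Posterior mean = (0.00058486·427.06 + 0.00895910·490.12) / 0.00954396 = 486.256.

Posterior mean ≈ 486.256; posterior SD ≈ 10.236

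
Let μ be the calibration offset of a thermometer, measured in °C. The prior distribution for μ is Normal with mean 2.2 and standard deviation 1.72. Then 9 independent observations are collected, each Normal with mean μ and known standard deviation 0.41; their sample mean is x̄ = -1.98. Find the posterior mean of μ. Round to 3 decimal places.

Prior precision 1/τ₀² = 1/1.72² = 0.338021; data precision n/σ² = 9/0.41² = 53.5396.
Posterior precision = 0.338021 + 53.5396 = 53.8776.
Posterior mean = (0.338021·2.2 + 53.5396·-1.98) / 53.8776 = -1.954.

Posterior mean ≈ -1.954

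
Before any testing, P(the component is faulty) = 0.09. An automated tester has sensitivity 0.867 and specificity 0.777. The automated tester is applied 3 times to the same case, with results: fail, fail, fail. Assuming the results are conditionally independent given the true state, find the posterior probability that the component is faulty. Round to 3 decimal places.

With H the event that the component is faulty, the joint likelihood of the observed sequence is P(data|H) = 0.867·0.867·0.867 = 0.65171 and P(data|¬H) = 0.223·0.223·0.223 = 0.011090.
Bayes: P(H|data) = 0.09·0.65171 / (0.09·0.65171 + 0.91·0.011090) = 0.058654/0.068746 = 0.8532.

Posterior P(H) ≈ 0.853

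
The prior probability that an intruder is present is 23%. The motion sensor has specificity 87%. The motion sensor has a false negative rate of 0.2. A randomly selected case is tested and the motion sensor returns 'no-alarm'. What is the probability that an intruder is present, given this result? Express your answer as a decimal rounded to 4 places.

Write H for 'an intruder is present'. Prior odds H:¬H = 0.23/0.77 = 0.29870. For the 'no-alarm' outcome, the likelihood ratio is 0.2/0.87 = 0.22989.
Posterior odds = 0.29870 × 0.22989 = 0.068667, so P(H|E) = 0.068667/(1+0.068667) = 0.0643.

P(H | E) ≈ 0.0643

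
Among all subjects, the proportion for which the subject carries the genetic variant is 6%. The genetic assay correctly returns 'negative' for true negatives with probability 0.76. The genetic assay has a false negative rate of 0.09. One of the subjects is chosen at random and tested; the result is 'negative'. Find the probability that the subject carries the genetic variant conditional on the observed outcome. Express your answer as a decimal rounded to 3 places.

Let H be the event that the subject carries the genetic variant. P(H) = 0.06, so P(¬H) = 0.94. With E the 'negative' result, P(E|H) = 0.09 and P(E|¬H) = 0.76.
P(E) = 0.09·0.06 + 0.76·0.94 = 0.0054000 + 0.71440 = 0.71980.
By Bayes' theorem, P(H|E) = 0.0054000 / 0.71980 = 0.008.

P(H | E) ≈ 0.008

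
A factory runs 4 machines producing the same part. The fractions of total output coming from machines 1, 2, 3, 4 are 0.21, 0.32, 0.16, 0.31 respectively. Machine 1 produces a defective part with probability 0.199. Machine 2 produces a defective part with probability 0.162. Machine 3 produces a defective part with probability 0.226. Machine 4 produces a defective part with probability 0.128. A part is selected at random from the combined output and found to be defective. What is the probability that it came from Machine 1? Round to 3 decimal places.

Posterior probability ≈ 0.247

P(defective|M1) = 0.199; P(defective|M2) = 0.162; P(defective|M3) = 0.226; P(defective|M4) = 0.128.
Prior × likelihood for each source: 0.21·0.199=0.04179, 0.32·0.162=0.05184, 0.16·0.226=0.03616, 0.31·0.128=0.03968. Summing gives P(defective) = 0.16947.
P(Machine 1 | defective) = 0.04179 / 0.16947 = 0.247.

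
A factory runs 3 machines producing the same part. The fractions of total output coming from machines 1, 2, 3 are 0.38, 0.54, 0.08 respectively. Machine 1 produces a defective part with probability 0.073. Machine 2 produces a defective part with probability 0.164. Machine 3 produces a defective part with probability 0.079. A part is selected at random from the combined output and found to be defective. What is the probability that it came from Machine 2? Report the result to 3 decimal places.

Posterior probability ≈ 0.722

P(defective|M1) = 0.073; P(defective|M2) = 0.164; P(defective|M3) = 0.079.
Prior × likelihood for each source: 0.38·0.073=0.02774, 0.54·0.164=0.08856, 0.08·0.079=0.006320. Summing gives P(defective) = 0.12262.
P(Machine 2 | defective) = 0.08856 / 0.12262 = 0.722.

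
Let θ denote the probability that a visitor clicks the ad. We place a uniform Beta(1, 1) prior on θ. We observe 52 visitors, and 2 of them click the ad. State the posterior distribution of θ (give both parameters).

The binomial likelihood is conjugate to the Beta prior: with 2 successes and 50 failures, the posterior is Beta(1+2, 1+50) = Beta(3, 51).

Posterior: Beta(3, 51)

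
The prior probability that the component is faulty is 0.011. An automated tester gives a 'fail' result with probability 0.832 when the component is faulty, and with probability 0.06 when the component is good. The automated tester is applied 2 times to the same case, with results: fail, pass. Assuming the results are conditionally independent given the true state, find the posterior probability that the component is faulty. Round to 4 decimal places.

Posterior P(H) ≈ 0.0268

Let H be the event that the component is faulty; start with P(H) = 0.011. P('fail'|H) = 0.832, P('fail'|¬H) = 0.06.
Update on result 1 ('fail'): P(H) ← 0.832·0.0110 / (0.832·0.0110 + 0.06·0.9890) = 0.0091520/0.068492 = 0.1336.
Update on result 2 ('pass'): P(H) ← 0.168·0.1336 / (0.168·0.1336 + 0.94·0.8664) = 0.022448/0.83684 = 0.0268.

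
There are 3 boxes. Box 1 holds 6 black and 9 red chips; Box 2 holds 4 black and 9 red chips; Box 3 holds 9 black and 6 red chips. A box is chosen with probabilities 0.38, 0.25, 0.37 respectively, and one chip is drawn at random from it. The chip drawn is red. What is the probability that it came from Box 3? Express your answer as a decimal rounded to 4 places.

Posterior probability ≈ 0.2695

P(red|Box 1) = 0.6; P(red|Box 2) = 0.6923; P(red|Box 3) = 0.4.
Prior × likelihood for each source: 0.38·0.6=0.2280, 0.25·0.6923=0.1731, 0.37·0.4=0.1480. Summing gives P(red) = 0.54908.
P(Box 3 | red) = 0.1480 / 0.54908 = 0.2695.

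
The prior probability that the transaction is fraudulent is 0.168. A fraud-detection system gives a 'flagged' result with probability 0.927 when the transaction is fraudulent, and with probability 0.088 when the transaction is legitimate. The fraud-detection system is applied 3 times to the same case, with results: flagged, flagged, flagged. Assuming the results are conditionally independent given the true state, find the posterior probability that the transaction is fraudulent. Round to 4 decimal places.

Posterior P(H) ≈ 0.9958

With H the event that the transaction is fraudulent, the joint likelihood of the observed sequence is P(data|H) = 0.927·0.927·0.927 = 0.79660 and P(data|¬H) = 0.088·0.088·0.088 = 0.00068147.
Bayes: P(H|data) = 0.168·0.79660 / (0.168·0.79660 + 0.832·0.00068147) = 0.13383/0.13440 = 0.9958.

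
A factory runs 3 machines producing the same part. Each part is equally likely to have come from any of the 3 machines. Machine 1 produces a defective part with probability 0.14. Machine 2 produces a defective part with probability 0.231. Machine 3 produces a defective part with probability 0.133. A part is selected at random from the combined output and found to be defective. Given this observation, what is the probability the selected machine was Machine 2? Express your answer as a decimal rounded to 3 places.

P(defective|M1) = 0.14; P(defective|M2) = 0.231; P(defective|M3) = 0.133.
Prior × likelihood for each source: 0.333333·0.14=0.04667, 0.333333·0.231=0.07700, 0.333333·0.133=0.04433. Summing gives P(defective) = 0.16800.
P(Machine 2 | defective) = 0.07700 / 0.16800 = 0.458.

Posterior probability ≈ 0.458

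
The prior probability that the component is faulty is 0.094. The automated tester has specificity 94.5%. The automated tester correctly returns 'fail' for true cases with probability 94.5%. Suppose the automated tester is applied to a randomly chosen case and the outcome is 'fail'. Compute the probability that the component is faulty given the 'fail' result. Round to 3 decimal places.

P(H | E) ≈ 0.641

Write H for 'the component is faulty'. Prior odds H:¬H = 0.094/0.906 = 0.10375. For the 'fail' outcome, the likelihood ratio is 0.945/0.055 = 17.182.
Posterior odds = 0.10375 × 17.182 = 1.7827, so P(H|E) = 1.7827/(1+1.7827) = 0.641.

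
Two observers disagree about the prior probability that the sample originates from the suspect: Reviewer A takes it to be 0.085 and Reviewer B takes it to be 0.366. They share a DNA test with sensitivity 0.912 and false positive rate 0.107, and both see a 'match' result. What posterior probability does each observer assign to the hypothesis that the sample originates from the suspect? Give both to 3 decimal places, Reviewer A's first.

P('+'|H) = 0.912, P('+'|¬H) = 0.107.
Reviewer A: numerator 0.912·0.085 = 0.077520; evidence = 0.077520+0.107·0.915 = 0.17542; posterior = 0.442.
Reviewer B: numerator 0.912·0.366 = 0.33379; evidence = 0.33379+0.107·0.634 = 0.40163; posterior = 0.831.

Reviewer A: 0.442; Reviewer B: 0.831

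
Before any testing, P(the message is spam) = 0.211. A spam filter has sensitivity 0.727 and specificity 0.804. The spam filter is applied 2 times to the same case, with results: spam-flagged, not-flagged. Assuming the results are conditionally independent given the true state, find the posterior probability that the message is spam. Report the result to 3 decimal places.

Let H be the event that the message is spam; start with P(H) = 0.211. P('spam-flagged'|H) = 0.727, P('spam-flagged'|¬H) = 0.196.
Update on result 1 ('spam-flagged'): P(H) ← 0.727·0.2110 / (0.727·0.2110 + 0.196·0.7890) = 0.15340/0.30804 = 0.4980.
Update on result 2 ('not-flagged'): P(H) ← 0.273·0.4980 / (0.273·0.4980 + 0.804·0.5020) = 0.13595/0.53957 = 0.2520.

Posterior P(H) ≈ 0.252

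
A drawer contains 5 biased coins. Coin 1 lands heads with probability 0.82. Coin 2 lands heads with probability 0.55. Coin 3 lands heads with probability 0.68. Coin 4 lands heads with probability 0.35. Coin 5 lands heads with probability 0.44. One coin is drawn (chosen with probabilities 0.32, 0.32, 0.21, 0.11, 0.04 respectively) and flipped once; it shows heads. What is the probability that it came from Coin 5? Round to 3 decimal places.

P(heads|C1) = 0.82; P(heads|C2) = 0.55; P(heads|C3) = 0.68; P(heads|C4) = 0.35; P(heads|C5) = 0.44.
Prior × likelihood for each source: 0.32·0.82=0.2624, 0.32·0.55=0.1760, 0.21·0.68=0.1428, 0.11·0.35=0.03850, 0.04·0.44=0.01760. Summing gives P(heads) = 0.63730.
P(Coin 5 | heads) = 0.01760 / 0.63730 = 0.028.

Posterior probability ≈ 0.028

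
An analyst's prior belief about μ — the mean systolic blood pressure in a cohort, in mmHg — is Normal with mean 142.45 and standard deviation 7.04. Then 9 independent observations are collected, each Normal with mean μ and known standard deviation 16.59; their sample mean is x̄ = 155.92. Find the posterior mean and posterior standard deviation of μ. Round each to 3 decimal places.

Posterior mean ≈ 150.780; posterior SD ≈ 4.349

Prior precision 1/τ₀² = 1/7.04² = 0.0201769; data precision n/σ² = 9/16.59² = 0.0327001.
Posterior precision = 0.0201769 + 0.0327001 = 0.0528771, giving posterior SD = 1/√0.0528771 = 4.349.
Posterior mean = (0.0201769·142.45 + 0.0327001·155.92) / 0.0528771 = 150.780.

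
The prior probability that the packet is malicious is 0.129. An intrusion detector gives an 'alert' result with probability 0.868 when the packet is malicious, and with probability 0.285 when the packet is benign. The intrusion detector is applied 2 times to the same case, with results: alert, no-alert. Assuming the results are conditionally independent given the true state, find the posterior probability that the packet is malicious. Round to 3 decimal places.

Posterior P(H) ≈ 0.077

With H the event that the packet is malicious, the joint likelihood of the observed sequence is P(data|H) = 0.868·0.132 = 0.11458 and P(data|¬H) = 0.285·0.715 = 0.20377.
Bayes: P(H|data) = 0.129·0.11458 / (0.129·0.11458 + 0.871·0.20377) = 0.014780/0.19227 = 0.0769.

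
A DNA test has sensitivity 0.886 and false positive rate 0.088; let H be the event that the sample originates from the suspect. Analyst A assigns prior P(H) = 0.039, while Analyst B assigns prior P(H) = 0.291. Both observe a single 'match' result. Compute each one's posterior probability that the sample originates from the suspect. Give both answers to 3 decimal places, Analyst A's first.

Analyst A: 0.290; Analyst B: 0.805

P('+'|H) = 0.886, P('+'|¬H) = 0.088.
Analyst A: numerator 0.886·0.039 = 0.034554; evidence = 0.034554+0.088·0.961 = 0.11912; posterior = 0.290.
Analyst B: numerator 0.886·0.291 = 0.25783; evidence = 0.25783+0.088·0.709 = 0.32022; posterior = 0.805.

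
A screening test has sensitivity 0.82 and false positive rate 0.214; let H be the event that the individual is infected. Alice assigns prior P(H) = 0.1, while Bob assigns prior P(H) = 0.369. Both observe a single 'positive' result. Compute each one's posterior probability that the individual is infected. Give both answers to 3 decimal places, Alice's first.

Alice: 0.299; Bob: 0.691

P('+'|H) = 0.82, P('+'|¬H) = 0.214.
Alice: numerator 0.82·0.1 = 0.082000; evidence = 0.082000+0.214·0.9 = 0.27460; posterior = 0.299.
Bob: numerator 0.82·0.369 = 0.30258; evidence = 0.30258+0.214·0.631 = 0.43761; posterior = 0.691.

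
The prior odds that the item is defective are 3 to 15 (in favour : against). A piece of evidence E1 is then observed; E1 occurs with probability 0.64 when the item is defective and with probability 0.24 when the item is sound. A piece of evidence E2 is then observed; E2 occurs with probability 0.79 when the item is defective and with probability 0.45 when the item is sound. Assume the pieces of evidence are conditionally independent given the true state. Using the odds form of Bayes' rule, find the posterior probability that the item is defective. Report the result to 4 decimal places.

Prior odds = 3/15 = 0.20000.
Likelihood ratio for E1 = 0.64/0.24 = 2.6667.
Likelihood ratio for E2 = 0.79/0.45 = 1.7556.
Posterior odds = prior odds × LR₁ × LR₂ = 0.93630.
Posterior probability = odds/(1+odds) = 0.93630/1.9363 = 0.4836.

Posterior probability ≈ 0.4836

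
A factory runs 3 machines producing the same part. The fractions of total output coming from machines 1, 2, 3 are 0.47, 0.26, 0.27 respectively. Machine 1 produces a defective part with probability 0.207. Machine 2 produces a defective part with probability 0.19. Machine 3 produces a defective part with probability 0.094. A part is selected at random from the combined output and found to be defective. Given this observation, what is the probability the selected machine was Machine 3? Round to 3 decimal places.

Tabulate prior·likelihood by source: [1] prior 0.47, lik 0.207, product 0.09729; [2] prior 0.26, lik 0.19, product 0.04940; [3] prior 0.27, lik 0.094, product 0.02538.
Normalizing constant = 0.17207; the posterior for Machine 3 is its product over the sum, 0.02538/0.17207 = 0.147.

Posterior probability ≈ 0.147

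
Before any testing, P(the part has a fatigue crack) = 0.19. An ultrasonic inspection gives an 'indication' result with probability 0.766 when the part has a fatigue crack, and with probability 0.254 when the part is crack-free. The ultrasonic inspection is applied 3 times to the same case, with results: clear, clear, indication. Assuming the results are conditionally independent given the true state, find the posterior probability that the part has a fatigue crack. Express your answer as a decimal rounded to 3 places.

Let H be the event that the part has a fatigue crack; start with P(H) = 0.19. P('indication'|H) = 0.766, P('indication'|¬H) = 0.254.
Update on result 1 ('clear'): P(H) ← 0.234·0.1900 / (0.234·0.1900 + 0.746·0.8100) = 0.044460/0.64872 = 0.0685.
Update on result 2 ('clear'): P(H) ← 0.234·0.0685 / (0.234·0.0685 + 0.746·0.9315) = 0.016037/0.71091 = 0.0226.
Update on result 3 ('indication'): P(H) ← 0.766·0.0226 / (0.766·0.0226 + 0.254·0.9774) = 0.017280/0.26555 = 0.0651.

Posterior P(H) ≈ 0.065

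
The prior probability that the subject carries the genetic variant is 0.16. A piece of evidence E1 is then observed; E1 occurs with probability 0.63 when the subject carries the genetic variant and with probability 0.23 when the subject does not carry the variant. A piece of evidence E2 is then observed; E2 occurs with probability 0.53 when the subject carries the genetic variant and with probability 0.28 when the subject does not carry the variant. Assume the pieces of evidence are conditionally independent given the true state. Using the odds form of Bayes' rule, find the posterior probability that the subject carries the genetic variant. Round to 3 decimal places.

Posterior probability ≈ 0.497

Prior odds = 0.16/(1−0.16) = 0.19048. In log-odds, ln(0.19048) = -1.6582.
Add log likelihood ratios: ln(2.7391) + ln(1.8929) = 1.6457.
Posterior log-odds = -0.012500, so posterior odds = exp(-0.012500) = 0.98758. Converting, P(H|E) = 0.98758/1.9876 = 0.497.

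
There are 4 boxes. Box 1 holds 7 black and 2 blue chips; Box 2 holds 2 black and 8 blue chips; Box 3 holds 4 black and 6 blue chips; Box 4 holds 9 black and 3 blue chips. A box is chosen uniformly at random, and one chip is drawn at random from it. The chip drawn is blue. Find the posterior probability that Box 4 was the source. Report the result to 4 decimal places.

Posterior probability ≈ 0.1335

P(blue|Box 1) = 0.2222; P(blue|Box 2) = 0.8; P(blue|Box 3) = 0.6; P(blue|Box 4) = 0.25.
Prior × likelihood for each source: 0.25·0.2222=0.05556, 0.25·0.8=0.2000, 0.25·0.6=0.1500, 0.25·0.25=0.06250. Summing gives P(blue) = 0.46806.
P(Box 4 | blue) = 0.06250 / 0.46806 = 0.1335.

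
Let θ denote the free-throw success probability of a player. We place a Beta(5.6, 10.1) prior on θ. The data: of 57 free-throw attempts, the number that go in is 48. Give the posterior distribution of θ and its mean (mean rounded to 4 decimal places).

The binomial likelihood is conjugate to the Beta prior: with 48 successes and 9 failures, the posterior is Beta(5.6+48, 10.1+9) = Beta(53.6, 19.1).
Posterior mean = α/(α+β) = 53.6/72.7 = 0.7373.

Posterior: Beta(53.6, 19.1); mean ≈ 0.7373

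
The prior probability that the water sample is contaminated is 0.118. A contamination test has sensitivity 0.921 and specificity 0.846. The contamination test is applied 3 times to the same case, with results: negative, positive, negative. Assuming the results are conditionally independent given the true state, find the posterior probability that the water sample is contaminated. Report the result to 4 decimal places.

With H the event that the water sample is contaminated, the joint likelihood of the observed sequence is P(data|H) = 0.079·0.921·0.079 = 0.0057480 and P(data|¬H) = 0.846·0.154·0.846 = 0.11022.
Bayes: P(H|data) = 0.118·0.0057480 / (0.118·0.0057480 + 0.882·0.11022) = 0.00067826/0.097893 = 0.0069.

Posterior P(H) ≈ 0.0069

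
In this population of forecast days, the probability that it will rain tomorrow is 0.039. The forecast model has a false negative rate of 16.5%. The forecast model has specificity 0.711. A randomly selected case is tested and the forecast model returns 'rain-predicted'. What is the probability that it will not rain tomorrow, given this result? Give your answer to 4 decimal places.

Write H for 'it will rain tomorrow'. Prior odds H:¬H = 0.039/0.961 = 0.040583. For the 'rain-predicted' outcome, the likelihood ratio is 0.835/0.289 = 2.8893.
Posterior odds = 0.040583 × 2.8893 = 0.11725, so P(H|E) = 0.11725/(1+0.11725) = 0.1049. Then P(¬H|E) = 1 − 0.1049 = 0.8951.

P(¬H | E) ≈ 0.8951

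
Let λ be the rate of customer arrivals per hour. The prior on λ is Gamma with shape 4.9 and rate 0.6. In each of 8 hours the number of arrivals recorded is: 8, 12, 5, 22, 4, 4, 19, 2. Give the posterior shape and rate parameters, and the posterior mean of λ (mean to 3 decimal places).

Total count ∑xᵢ = 76 over n = 8 hours.
Gamma is conjugate to the Poisson likelihood: posterior is Gamma(shape = 4.9+76 = 80.9, rate = 0.6+8 = 8.6).
E[λ | data] = 80.9/8.6 = 9.407.

Posterior: Gamma(shape=80.9, rate=8.6); mean ≈ 9.407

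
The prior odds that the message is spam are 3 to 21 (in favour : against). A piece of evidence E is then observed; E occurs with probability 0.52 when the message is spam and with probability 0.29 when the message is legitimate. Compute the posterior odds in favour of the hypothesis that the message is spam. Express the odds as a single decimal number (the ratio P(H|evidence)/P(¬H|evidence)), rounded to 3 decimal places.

Prior odds = 3/21 = 0.14286.
Likelihood ratio for E = 0.52/0.29 = 1.7931.
Posterior odds = prior odds × LR = 0.25616.

Posterior odds ≈ 0.256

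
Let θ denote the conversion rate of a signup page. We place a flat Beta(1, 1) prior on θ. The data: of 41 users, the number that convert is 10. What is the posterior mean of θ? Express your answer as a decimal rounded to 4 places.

Posterior mean ≈ 0.2558

The binomial likelihood is conjugate to the Beta prior: with 10 successes and 31 failures, the posterior is Beta(1+10, 1+31) = Beta(11, 32).
Posterior mean = α/(α+β) = 11/43 = 0.2558.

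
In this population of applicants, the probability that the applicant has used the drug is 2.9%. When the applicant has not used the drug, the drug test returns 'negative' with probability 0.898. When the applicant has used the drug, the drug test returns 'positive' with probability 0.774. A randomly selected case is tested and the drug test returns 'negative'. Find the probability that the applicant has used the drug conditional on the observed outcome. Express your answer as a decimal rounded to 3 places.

Write H for 'the applicant has used the drug'. Prior odds H:¬H = 0.029/0.971 = 0.029866. For the 'negative' outcome, the likelihood ratio is 0.226/0.898 = 0.25167.
Posterior odds = 0.029866 × 0.25167 = 0.0075164, so P(H|E) = 0.0075164/(1+0.0075164) = 0.007.

P(H | E) ≈ 0.007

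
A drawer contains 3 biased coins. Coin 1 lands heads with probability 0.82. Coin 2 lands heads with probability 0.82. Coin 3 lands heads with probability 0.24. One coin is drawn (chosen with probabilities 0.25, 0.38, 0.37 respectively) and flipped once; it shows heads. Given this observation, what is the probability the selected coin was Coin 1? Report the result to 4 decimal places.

Tabulate prior·likelihood by source: [1] prior 0.25, lik 0.82, product 0.2050; [2] prior 0.38, lik 0.82, product 0.3116; [3] prior 0.37, lik 0.24, product 0.08880.
Normalizing constant = 0.60540; the posterior for Coin 1 is its product over the sum, 0.2050/0.60540 = 0.3386.

Posterior probability ≈ 0.3386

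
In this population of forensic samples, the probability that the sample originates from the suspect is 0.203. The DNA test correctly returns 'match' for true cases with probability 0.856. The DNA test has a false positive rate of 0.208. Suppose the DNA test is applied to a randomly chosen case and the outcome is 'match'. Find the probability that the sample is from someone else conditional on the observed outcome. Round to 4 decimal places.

P(¬H | E) ≈ 0.4882

Let H be the event that the sample originates from the suspect. P(H) = 0.203, so P(¬H) = 0.797. With E the 'match' result, P(E|H) = 0.856 and P(E|¬H) = 0.208.
P(E) = 0.856·0.203 + 0.208·0.797 = 0.17377 + 0.16578 = 0.33954.
By Bayes' theorem, P(H|E) = 0.17377 / 0.33954 = 0.5118. Hence P(¬H|E) = 1 − 0.5118 = 0.4882.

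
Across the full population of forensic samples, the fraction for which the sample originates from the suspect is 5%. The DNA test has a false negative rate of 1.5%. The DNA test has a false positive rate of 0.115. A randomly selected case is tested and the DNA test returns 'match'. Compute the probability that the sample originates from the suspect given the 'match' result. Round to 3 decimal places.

P(H | E) ≈ 0.311

Let H be the event that the sample originates from the suspect. P(H) = 0.05, so P(¬H) = 0.95. With E the 'match' result, P(E|H) = 0.985 and P(E|¬H) = 0.115.
P(E) = 0.985·0.05 + 0.115·0.95 = 0.049250 + 0.10925 = 0.15850.
By Bayes' theorem, P(H|E) = 0.049250 / 0.15850 = 0.311.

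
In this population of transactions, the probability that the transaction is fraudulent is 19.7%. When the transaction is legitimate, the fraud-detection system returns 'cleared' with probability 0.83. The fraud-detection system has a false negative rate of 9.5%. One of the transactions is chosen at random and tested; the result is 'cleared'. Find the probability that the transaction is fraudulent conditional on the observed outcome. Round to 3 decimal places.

Let H be the event that the transaction is fraudulent. P(H) = 0.197, so P(¬H) = 0.803. With E the 'cleared' result, P(E|H) = 0.095 and P(E|¬H) = 0.83.
P(E) = 0.095·0.197 + 0.83·0.803 = 0.018715 + 0.66649 = 0.68520.
By Bayes' theorem, P(H|E) = 0.018715 / 0.68520 = 0.027.

P(H | E) ≈ 0.027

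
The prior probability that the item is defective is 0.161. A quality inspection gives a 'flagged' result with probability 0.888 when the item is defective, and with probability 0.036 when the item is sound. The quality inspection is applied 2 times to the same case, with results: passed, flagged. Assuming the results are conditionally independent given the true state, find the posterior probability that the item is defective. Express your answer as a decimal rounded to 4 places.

Posterior P(H) ≈ 0.3548

With H the event that the item is defective, the joint likelihood of the observed sequence is P(data|H) = 0.112·0.888 = 0.099456 and P(data|¬H) = 0.964·0.036 = 0.034704.
Bayes: P(H|data) = 0.161·0.099456 / (0.161·0.099456 + 0.839·0.034704) = 0.016012/0.045129 = 0.3548.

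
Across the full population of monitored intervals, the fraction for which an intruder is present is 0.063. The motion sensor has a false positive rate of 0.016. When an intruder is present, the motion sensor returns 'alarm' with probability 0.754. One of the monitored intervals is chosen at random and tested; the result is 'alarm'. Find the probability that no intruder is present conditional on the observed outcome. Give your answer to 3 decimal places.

Let H be the event that an intruder is present. P(H) = 0.063, so P(¬H) = 0.937. With E the 'alarm' result, P(E|H) = 0.754 and P(E|¬H) = 0.016.
P(E) = 0.754·0.063 + 0.016·0.937 = 0.047502 + 0.014992 = 0.062494.
By Bayes' theorem, P(H|E) = 0.047502 / 0.062494 = 0.760. Hence P(¬H|E) = 1 − 0.760 = 0.240.

P(¬H | E) ≈ 0.240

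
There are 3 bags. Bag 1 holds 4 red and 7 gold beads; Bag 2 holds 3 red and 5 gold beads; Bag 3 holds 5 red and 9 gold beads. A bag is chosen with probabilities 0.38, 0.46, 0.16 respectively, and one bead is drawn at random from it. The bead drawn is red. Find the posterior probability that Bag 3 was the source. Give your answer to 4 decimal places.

Posterior probability ≈ 0.1554

Tabulate prior·likelihood by source: [1] prior 0.38, lik 0.3636, product 0.1382; [2] prior 0.46, lik 0.375, product 0.1725; [3] prior 0.16, lik 0.3571, product 0.05714.
Normalizing constant = 0.36782; the posterior for Bag 3 is its product over the sum, 0.05714/0.36782 = 0.1554.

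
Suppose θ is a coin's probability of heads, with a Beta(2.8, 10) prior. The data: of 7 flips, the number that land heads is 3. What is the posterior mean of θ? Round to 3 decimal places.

Observing 3 successes and 4 failures updates Beta(2.8, 10) by adding the success and failure counts to the two shape parameters: α = 2.8+3 = 5.8, β = 10+4 = 14.
E[θ | data] = 5.8/(5.8+14) = 0.293.

Posterior mean ≈ 0.293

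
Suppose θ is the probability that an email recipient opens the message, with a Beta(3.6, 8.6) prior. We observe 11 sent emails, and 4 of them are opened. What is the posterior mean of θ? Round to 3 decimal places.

Posterior mean ≈ 0.328

The binomial likelihood is conjugate to the Beta prior: with 4 successes and 7 failures, the posterior is Beta(3.6+4, 8.6+7) = Beta(7.6, 15.6).
E[θ | data] = 7.6/(7.6+15.6) = 0.328.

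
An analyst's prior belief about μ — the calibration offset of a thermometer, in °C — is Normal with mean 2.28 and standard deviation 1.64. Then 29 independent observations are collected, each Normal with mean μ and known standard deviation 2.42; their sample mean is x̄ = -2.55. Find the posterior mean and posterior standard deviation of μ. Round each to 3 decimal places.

Posterior mean ≈ -2.213; posterior SD ≈ 0.433

With known σ, the Normal prior is conjugate. Weight on the data is w = (n/σ²)/(n/σ² + 1/τ₀²) = 4.95185/(4.95185+0.371802) = 0.93016.
Posterior mean = w·x̄ + (1−w)·μ₀ = 0.93016·-2.55 + 0.069840·2.28 = -2.213. Posterior variance = 1/(4.95185+0.371802) = 0.187841, so SD = 0.433.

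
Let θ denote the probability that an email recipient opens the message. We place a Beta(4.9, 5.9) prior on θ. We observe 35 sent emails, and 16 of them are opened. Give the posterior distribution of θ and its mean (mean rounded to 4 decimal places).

Observing 16 successes and 19 failures updates Beta(4.9, 5.9) by adding the success and failure counts to the two shape parameters: α = 4.9+16 = 20.9, β = 5.9+19 = 24.9.
E[θ | data] = 20.9/(20.9+24.9) = 0.4563.

Posterior: Beta(20.9, 24.9); mean ≈ 0.4563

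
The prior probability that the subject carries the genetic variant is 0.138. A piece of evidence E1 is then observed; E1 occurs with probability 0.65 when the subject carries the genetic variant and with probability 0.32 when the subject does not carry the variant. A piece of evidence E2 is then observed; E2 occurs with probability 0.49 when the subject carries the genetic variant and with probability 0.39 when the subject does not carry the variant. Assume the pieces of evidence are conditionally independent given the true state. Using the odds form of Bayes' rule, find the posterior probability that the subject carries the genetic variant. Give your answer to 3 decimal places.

Posterior probability ≈ 0.290

Prior odds = 0.138/(1−0.138) = 0.16009. In log-odds, ln(0.16009) = -1.8320.
Add log likelihood ratios: ln(2.0312) + ln(1.2564) = 0.93691.
Posterior log-odds = -0.89509, so posterior odds = exp(-0.89509) = 0.40857. Converting, P(H|E) = 0.40857/1.4086 = 0.290.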